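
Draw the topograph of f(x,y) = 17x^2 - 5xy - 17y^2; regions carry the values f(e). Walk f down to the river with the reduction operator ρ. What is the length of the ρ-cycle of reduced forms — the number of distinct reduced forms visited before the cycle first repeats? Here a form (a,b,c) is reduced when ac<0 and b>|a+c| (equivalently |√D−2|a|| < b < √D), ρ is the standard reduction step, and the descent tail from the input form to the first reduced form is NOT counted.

D = 1181, ⌊√D⌋ = 34
descent: ρ → (-17,5,17)  [lands on river]
river: ρ → (17,29,-5)
river: ρ → (-5,31,11)
river: ρ → (11,13,-23)
river: ρ → (-23,33,1)
river: ρ → (1,33,-23)
river: ρ → (-23,13,11)
river: ρ → (11,31,-5)
river: ρ → (-5,29,17)
river: ρ → (17,5,-17)
river: ρ → (-17,29,5)
river: ρ → (5,31,-11)
river: ρ → (-11,13,23)
river: ρ → (23,33,-1)
river: ρ → (-1,33,23)
river: ρ → (23,13,-11)
river: ρ → (-11,31,5)
river: ρ → (5,29,-17)
ρ-cycle length = 18 (tail of 1 descent step not counted)

18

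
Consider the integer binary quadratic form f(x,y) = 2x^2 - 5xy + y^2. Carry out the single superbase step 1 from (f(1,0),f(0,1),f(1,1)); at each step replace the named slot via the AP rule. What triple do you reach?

start (2,1,-2) = (f(1,0),f(0,1),f(1,1))
replace slot 1: 2·(1+(-2)) − 2 = -4 → (-4,1,-2)

-4,1,-2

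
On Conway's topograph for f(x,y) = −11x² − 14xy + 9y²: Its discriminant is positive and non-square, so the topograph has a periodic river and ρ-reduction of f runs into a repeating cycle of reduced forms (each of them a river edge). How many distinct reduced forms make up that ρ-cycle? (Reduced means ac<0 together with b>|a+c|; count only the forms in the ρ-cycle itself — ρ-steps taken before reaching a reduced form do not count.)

D = 592, ⌊√D⌋ = 24
descent: ρ → (9,14,-11)  [lands on river]
river: ρ → (-11,8,12)
river: ρ → (12,16,-7)
river: ρ → (-7,12,16)
river: ρ → (16,20,-3)
river: ρ → (-3,22,9)
ρ-cycle length = 6 (tail of 1 descent step not counted)

6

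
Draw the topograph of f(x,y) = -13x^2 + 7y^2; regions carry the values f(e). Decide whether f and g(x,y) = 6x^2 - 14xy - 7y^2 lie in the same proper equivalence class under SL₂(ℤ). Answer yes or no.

D₁ = 364, D₂ = 364
river cycle of f (length 8): (7, 14, -6), (-6, 10, 11), (11, 12, -5), (-5, 18, 2), (2, 18, -5), (-5, 12, 11), (11, 10, -6), (-6, 14, 7)
river cycle of g (length 8): (-7, 14, 6), (6, 10, -11), (-11, 12, 5), (5, 18, -2), (-2, 18, 5), (5, 12, -11), (-11, 10, 6), (6, 14, -7)
cycles differ ⇒ inequivalent

no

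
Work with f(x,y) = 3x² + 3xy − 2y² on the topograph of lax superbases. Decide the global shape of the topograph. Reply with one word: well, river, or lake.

D = b²−4ac = 3² − 4·3·(-2) = 33
D > 0 non-square ⇒ indefinite ⇒ periodic river

river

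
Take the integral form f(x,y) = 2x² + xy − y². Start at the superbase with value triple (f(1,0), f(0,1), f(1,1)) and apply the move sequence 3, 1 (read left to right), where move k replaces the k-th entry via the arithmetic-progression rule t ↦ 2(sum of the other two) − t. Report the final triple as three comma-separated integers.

start (2,-1,2) = (f(1,0),f(0,1),f(1,1))
replace slot 3: 2·(2+(-1)) − 2 = 0 → (2,-1,0)
replace slot 1: 2·((-1)+0) − 2 = -4 → (-4,-1,0)

-4,-1,0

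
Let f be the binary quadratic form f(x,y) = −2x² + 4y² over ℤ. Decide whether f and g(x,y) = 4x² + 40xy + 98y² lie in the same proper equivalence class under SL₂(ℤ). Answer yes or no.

D₁ = 32, D₂ = 32
river cycle of f (length 2): (-2, 4, 2), (2, 4, -2)
river cycle of g (length 2): (-2, 4, 2), (2, 4, -2)
cycles coincide ⇒ equivalent

yes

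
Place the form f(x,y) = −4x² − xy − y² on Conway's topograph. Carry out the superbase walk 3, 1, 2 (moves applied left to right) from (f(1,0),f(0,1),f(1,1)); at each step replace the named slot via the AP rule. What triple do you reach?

start (-4,-1,-6) = (f(1,0),f(0,1),f(1,1))
replace slot 3: 2·((-4)+(-1)) − (-6) = -4 → (-4,-1,-4)
replace slot 1: 2·((-1)+(-4)) − (-4) = -6 → (-6,-1,-4)
replace slot 2: 2·((-6)+(-4)) − (-1) = -19 → (-6,-19,-4)

-6,-19,-4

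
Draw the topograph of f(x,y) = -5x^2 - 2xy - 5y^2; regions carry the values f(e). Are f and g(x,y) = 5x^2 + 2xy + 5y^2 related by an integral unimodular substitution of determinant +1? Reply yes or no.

D₁ = -96, D₂ = -96
f is negative-definite; reduce −f:
−f: reduced (well bottom): (5,2,5) with a≤c, −a<b≤a
flip sign back: reduced form of f is (-5,-2,-5)
g: reduced (well bottom): (5,2,5) with a≤c, −a<b≤a
reduced forms (-5, -2, -5) vs (5, 2, 5) ⇒ inequivalent

no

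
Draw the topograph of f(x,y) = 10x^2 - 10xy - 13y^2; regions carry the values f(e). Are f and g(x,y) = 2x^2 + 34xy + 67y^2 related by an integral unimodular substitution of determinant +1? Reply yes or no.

D₁ = 620, D₂ = 620
river cycle of f (length 8): (-13, 10, 10), (10, 10, -13), (-13, 16, 7), (7, 12, -17), (-17, 22, 2), (2, 22, -17), (-17, 12, 7), (7, 16, -13)
river cycle of g (length 8): (2, 22, -17), (-17, 12, 7), (7, 16, -13), (-13, 10, 10), (10, 10, -13), (-13, 16, 7), (7, 12, -17), (-17, 22, 2)
cycles coincide ⇒ equivalent

yes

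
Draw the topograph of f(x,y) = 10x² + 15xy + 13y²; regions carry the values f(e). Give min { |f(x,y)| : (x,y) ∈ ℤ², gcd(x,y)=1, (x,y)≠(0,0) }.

translate: b→-5 (≡15 mod 20), so (10,15,13)→(10,-5,8)
flip: (10,-5,8)→(8,5,10)
reduced (well bottom): (8,5,10) with a≤c, −a<b≤a
well minimum = a = 8

8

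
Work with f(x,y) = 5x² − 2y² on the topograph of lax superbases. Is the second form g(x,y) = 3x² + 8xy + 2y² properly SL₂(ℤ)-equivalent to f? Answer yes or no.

D₁ = 40, D₂ = 40
river cycle of f (length 6): (-2, 4, 3), (3, 2, -3), (-3, 4, 2), (2, 4, -3), (-3, 2, 3), (3, 4, -2)
river cycle of g (length 6): (2, 4, -3), (-3, 2, 3), (3, 4, -2), (-2, 4, 3), (3, 2, -3), (-3, 4, 2)
cycles coincide ⇒ equivalent

yes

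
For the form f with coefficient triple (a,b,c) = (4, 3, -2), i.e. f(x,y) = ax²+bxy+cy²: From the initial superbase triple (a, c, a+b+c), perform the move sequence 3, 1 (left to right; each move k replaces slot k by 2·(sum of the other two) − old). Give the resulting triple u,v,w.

start (4,-2,5) = (f(1,0),f(0,1),f(1,1))
replace slot 3: 2·(4+(-2)) − 5 = -1 → (4,-2,-1)
replace slot 1: 2·((-2)+(-1)) − 4 = -10 → (-10,-2,-1)

-10,-2,-1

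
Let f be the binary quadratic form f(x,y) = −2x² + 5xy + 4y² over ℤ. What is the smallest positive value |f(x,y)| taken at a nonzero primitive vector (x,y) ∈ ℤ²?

river: ρ → (4,3,-3)
river: ρ → (-3,3,4)
river: ρ → (4,5,-2)
river: ρ → (-2,7,1)
river: ρ → (1,7,-2)
river: ρ → (-2,5,4)
closes: descent 0, river 6
min |a| on river = 1

1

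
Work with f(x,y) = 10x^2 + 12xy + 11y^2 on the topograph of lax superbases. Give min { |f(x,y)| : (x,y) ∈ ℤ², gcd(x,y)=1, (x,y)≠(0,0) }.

translate: b→-8 (≡12 mod 20), so (10,12,11)→(10,-8,9)
flip: (10,-8,9)→(9,8,10)
reduced (well bottom): (9,8,10) with a≤c, −a<b≤a
well minimum = a = 9

9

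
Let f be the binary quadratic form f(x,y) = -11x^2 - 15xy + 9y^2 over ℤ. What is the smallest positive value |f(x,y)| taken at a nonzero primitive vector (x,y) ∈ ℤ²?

descent: ρ → (9,15,-11)  [lands on river]
river: ρ → (-11,7,13)
river: ρ → (13,19,-5)
river: ρ → (-5,21,9)
closes: descent 1, river 4
min |a| on river = 5

5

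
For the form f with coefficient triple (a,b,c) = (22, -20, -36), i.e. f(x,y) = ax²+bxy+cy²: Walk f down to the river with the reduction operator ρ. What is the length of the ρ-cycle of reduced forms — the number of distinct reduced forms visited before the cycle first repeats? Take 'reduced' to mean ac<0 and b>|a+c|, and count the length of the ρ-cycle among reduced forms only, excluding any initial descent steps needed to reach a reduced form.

D = 3568, ⌊√D⌋ = 59
descent: ρ → (-36,20,22)  [lands on river]
river: ρ → (22,24,-34)
river: ρ → (-34,44,12)
river: ρ → (12,52,-18)
river: ρ → (-18,56,6)
river: ρ → (6,52,-36)
ρ-cycle length = 6 (tail of 1 descent step not counted)

6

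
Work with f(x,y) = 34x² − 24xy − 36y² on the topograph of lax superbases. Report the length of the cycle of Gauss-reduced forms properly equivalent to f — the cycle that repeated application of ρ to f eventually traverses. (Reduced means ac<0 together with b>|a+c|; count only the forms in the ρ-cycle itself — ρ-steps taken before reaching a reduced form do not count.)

D = 5472, ⌊√D⌋ = 73
descent: ρ → (-36,24,34)  [lands on river]
river: ρ → (34,44,-26)
river: ρ → (-26,60,18)
river: ρ → (18,48,-44)
river: ρ → (-44,40,22)
river: ρ → (22,48,-36)
ρ-cycle length = 6 (tail of 1 descent step not counted)

6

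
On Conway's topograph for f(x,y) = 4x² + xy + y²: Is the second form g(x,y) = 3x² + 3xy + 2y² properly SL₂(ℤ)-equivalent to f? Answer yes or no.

D₁ = -15, D₂ = -15
f: flip: (4,1,1)→(1,-1,4)
f: translate: b→1 (≡-1 mod 2), so (1,-1,4)→(1,1,4)
f: reduced (well bottom): (1,1,4) with a≤c, −a<b≤a
g: flip: (3,3,2)→(2,-3,3)
g: translate: b→1 (≡-3 mod 4), so (2,-3,3)→(2,1,2)
g: reduced (well bottom): (2,1,2) with a≤c, −a<b≤a
reduced forms (1, 1, 4) vs (2, 1, 2) ⇒ inequivalent

no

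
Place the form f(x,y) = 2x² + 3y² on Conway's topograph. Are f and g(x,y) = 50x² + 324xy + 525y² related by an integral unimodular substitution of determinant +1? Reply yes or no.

D₁ = -24, D₂ = -24
f: reduced (well bottom): (2,0,3) with a≤c, −a<b≤a
g: translate: b→24 (≡324 mod 100), so (50,324,525)→(50,24,3)
g: flip: (50,24,3)→(3,-24,50)
g: translate: b→0 (≡-24 mod 6), so (3,-24,50)→(3,0,2)
g: flip: (3,0,2)→(2,0,3)
g: reduced (well bottom): (2,0,3) with a≤c, −a<b≤a
reduced forms (2, 0, 3) vs (2, 0, 3) ⇒ equivalent

yes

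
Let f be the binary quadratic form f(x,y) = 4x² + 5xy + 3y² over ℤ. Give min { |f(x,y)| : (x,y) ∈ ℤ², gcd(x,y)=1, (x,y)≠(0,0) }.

translate: b→-3 (≡5 mod 8), so (4,5,3)→(4,-3,2)
flip: (4,-3,2)→(2,3,4)
translate: b→-1 (≡3 mod 4), so (2,3,4)→(2,-1,3)
reduced (well bottom): (2,-1,3) with a≤c, −a<b≤a
well minimum = a = 2

2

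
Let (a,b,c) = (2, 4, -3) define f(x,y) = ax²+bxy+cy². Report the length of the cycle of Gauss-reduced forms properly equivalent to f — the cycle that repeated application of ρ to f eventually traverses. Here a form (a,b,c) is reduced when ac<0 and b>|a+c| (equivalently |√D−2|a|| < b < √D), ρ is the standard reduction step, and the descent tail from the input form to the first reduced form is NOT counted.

D = 40, ⌊√D⌋ = 6
river: ρ → (-3,2,3)
river: ρ → (3,4,-2)
river: ρ → (-2,4,3)
river: ρ → (3,2,-3)
river: ρ → (-3,4,2)
river: ρ → (2,4,-3)
ρ-cycle length = 6 (tail of 0 descent steps not counted)

6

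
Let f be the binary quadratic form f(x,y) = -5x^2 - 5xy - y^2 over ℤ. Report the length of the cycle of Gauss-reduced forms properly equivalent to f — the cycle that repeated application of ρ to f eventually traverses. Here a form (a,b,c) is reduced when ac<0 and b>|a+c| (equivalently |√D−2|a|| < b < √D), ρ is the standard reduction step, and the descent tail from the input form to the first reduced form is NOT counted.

D = 5, ⌊√D⌋ = 2
descent: ρ → (-1,1,1)  [lands on river]
river: ρ → (1,1,-1)
ρ-cycle length = 2 (tail of 1 descent step not counted)

2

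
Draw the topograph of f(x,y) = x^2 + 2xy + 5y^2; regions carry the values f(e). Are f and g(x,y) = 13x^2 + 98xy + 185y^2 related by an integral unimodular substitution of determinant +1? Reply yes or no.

D₁ = -16, D₂ = -16
f: translate: b→0 (≡2 mod 2), so (1,2,5)→(1,0,4)
f: reduced (well bottom): (1,0,4) with a≤c, −a<b≤a
g: translate: b→-6 (≡98 mod 26), so (13,98,185)→(13,-6,1)
g: flip: (13,-6,1)→(1,6,13)
g: translate: b→0 (≡6 mod 2), so (1,6,13)→(1,0,4)
g: reduced (well bottom): (1,0,4) with a≤c, −a<b≤a
reduced forms (1, 0, 4) vs (1, 0, 4) ⇒ equivalent

yes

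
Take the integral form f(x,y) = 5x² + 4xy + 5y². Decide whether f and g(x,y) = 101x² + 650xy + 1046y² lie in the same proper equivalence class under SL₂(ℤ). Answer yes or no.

D₁ = -84, D₂ = -84
f: reduced (well bottom): (5,4,5) with a≤c, −a<b≤a
g: translate: b→44 (≡650 mod 202), so (101,650,1046)→(101,44,5)
g: flip: (101,44,5)→(5,-44,101)
g: translate: b→-4 (≡-44 mod 10), so (5,-44,101)→(5,-4,5)
g: flip: (5,-4,5)→(5,4,5)
g: reduced (well bottom): (5,4,5) with a≤c, −a<b≤a
reduced forms (5, 4, 5) vs (5, 4, 5) ⇒ equivalent

yes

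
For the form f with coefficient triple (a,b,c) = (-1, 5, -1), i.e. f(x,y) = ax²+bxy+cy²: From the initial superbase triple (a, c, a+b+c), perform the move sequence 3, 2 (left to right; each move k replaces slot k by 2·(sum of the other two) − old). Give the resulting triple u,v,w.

start (-1,-1,3) = (f(1,0),f(0,1),f(1,1))
replace slot 3: 2·((-1)+(-1)) − 3 = -7 → (-1,-1,-7)
replace slot 2: 2·((-1)+(-7)) − (-1) = -15 → (-1,-15,-7)

-1,-15,-7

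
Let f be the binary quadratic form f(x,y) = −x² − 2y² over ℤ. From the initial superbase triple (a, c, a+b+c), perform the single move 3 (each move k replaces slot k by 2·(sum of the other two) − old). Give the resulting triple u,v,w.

start (-1,-2,-3) = (f(1,0),f(0,1),f(1,1))
replace slot 3: 2·((-1)+(-2)) − (-3) = -3 → (-1,-2,-3)

-1,-2,-3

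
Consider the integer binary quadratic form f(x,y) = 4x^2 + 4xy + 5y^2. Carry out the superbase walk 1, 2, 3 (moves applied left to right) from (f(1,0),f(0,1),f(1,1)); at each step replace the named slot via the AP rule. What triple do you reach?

start (4,5,13) = (f(1,0),f(0,1),f(1,1))
replace slot 1: 2·(5+13) − 4 = 32 → (32,5,13)
replace slot 2: 2·(32+13) − 5 = 85 → (32,85,13)
replace slot 3: 2·(32+85) − 13 = 221 → (32,85,221)

32,85,221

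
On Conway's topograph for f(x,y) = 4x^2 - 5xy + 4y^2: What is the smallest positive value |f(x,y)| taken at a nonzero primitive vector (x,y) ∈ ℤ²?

translate: b→3 (≡-5 mod 8), so (4,-5,4)→(4,3,3)
flip: (4,3,3)→(3,-3,4)
translate: b→3 (≡-3 mod 6), so (3,-3,4)→(3,3,4)
reduced (well bottom): (3,3,4) with a≤c, −a<b≤a
well minimum = a = 3

3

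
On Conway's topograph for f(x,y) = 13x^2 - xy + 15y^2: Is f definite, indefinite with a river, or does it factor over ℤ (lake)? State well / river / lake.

D = b²−4ac = (-1)² − 4·13·15 = -779
D < 0 ⇒ definite ⇒ every region one sign ⇒ single well

well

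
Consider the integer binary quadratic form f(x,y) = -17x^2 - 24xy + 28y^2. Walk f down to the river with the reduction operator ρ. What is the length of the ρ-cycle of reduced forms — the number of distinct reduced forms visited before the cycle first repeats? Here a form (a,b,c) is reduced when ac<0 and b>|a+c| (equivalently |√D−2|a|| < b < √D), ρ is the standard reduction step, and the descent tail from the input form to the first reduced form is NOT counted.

D = 2480, ⌊√D⌋ = 49
descent: ρ → (28,24,-17)  [lands on river]
river: ρ → (-17,44,8)
river: ρ → (8,36,-37)
river: ρ → (-37,38,7)
river: ρ → (7,46,-13)
river: ρ → (-13,32,28)
ρ-cycle length = 6 (tail of 1 descent step not counted)

6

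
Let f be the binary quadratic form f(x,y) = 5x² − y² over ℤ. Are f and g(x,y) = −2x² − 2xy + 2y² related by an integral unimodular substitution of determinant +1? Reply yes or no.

D₁ = 20, D₂ = 20
river cycle of f (length 2): (-1, 4, 1), (1, 4, -1)
river cycle of g (length 2): (2, 2, -2), (-2, 2, 2)
cycles differ ⇒ inequivalent

no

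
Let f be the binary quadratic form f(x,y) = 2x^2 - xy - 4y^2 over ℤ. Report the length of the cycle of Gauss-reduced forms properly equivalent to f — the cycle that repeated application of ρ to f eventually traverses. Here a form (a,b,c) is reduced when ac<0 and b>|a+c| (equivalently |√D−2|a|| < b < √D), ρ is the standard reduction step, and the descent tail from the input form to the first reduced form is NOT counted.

D = 33, ⌊√D⌋ = 5
descent: ρ → (-4,1,2)
descent: ρ → (2,3,-3)  [lands on river]
river: ρ → (-3,3,2)
river: ρ → (2,5,-1)
river: ρ → (-1,5,2)
ρ-cycle length = 4 (tail of 2 descent steps not counted)

4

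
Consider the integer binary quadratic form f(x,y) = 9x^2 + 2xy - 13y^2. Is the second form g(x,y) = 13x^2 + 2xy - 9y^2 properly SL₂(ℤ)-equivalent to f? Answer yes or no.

D₁ = 472, D₂ = 472
river cycle of f (length 10): (9, 20, -2), (-2, 20, 9), (9, 16, -6), (-6, 20, 3), (3, 16, -18), (-18, 20, 1), (1, 20, -18), (-18, 16, 3), (3, 20, -6), (-6, 16, 9)
river cycle of g (length 10): (-9, 16, 6), (6, 20, -3), (-3, 16, 18), (18, 20, -1), (-1, 20, 18), (18, 16, -3), (-3, 20, 6), (6, 16, -9), (-9, 20, 2), (2, 20, -9)
cycles differ ⇒ inequivalent

no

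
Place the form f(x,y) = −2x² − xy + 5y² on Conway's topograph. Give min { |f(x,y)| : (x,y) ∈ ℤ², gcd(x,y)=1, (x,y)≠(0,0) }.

descent: ρ → (5,1,-2)
descent: ρ → (-2,3,4)  [lands on river]
river: ρ → (4,5,-1)
river: ρ → (-1,5,4)
river: ρ → (4,3,-2)
river: ρ → (-2,5,2)
river: ρ → (2,3,-4)
river: ρ → (-4,5,1)
river: ρ → (1,5,-4)
river: ρ → (-4,3,2)
river: ρ → (2,5,-2)
closes: descent 2, river 10
min |a| on river = 1

1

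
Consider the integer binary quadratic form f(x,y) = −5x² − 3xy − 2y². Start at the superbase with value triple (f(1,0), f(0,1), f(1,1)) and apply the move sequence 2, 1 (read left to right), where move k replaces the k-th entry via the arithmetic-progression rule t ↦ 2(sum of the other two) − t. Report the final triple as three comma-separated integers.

start (-5,-2,-10) = (f(1,0),f(0,1),f(1,1))
replace slot 2: 2·((-5)+(-10)) − (-2) = -28 → (-5,-28,-10)
replace slot 1: 2·((-28)+(-10)) − (-5) = -71 → (-71,-28,-10)

-71,-28,-10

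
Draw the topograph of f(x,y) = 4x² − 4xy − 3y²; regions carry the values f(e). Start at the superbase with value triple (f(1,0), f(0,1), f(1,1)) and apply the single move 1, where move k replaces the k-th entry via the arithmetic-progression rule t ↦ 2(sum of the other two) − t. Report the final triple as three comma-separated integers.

start (4,-3,-3) = (f(1,0),f(0,1),f(1,1))
replace slot 1: 2·((-3)+(-3)) − 4 = -16 → (-16,-3,-3)

-16,-3,-3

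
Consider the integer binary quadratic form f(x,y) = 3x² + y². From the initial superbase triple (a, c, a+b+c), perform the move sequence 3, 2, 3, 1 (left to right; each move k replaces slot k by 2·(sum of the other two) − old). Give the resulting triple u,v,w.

start (3,1,4) = (f(1,0),f(0,1),f(1,1))
replace slot 3: 2·(3+1) − 4 = 4 → (3,1,4)
replace slot 2: 2·(3+4) − 1 = 13 → (3,13,4)
replace slot 3: 2·(3+13) − 4 = 28 → (3,13,28)
replace slot 1: 2·(13+28) − 3 = 79 → (79,13,28)

79,13,28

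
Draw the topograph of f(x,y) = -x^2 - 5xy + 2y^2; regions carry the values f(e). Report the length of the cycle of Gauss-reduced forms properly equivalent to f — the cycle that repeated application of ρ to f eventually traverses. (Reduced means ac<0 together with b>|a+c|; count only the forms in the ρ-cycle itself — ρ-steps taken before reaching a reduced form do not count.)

D = 33, ⌊√D⌋ = 5
descent: ρ → (2,5,-1)  [lands on river]
river: ρ → (-1,5,2)
river: ρ → (2,3,-3)
river: ρ → (-3,3,2)
ρ-cycle length = 4 (tail of 1 descent step not counted)

4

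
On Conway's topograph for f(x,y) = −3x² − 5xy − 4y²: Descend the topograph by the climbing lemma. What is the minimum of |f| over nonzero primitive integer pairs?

translate: b→-1 (≡5 mod 6), so (3,5,4)→(3,-1,2)
flip: (3,-1,2)→(2,1,3)
reduced (well bottom): (2,1,3) with a≤c, −a<b≤a
well minimum |f| = |-2| = 2 (negative-definite)

2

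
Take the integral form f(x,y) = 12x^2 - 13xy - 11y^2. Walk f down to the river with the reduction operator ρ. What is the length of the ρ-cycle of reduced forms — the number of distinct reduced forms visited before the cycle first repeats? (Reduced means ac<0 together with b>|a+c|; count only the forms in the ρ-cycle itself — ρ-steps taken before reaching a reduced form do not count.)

D = 697, ⌊√D⌋ = 26
descent: ρ → (-11,13,12)  [lands on river]
river: ρ → (12,11,-12)
river: ρ → (-12,13,11)
river: ρ → (11,9,-14)
river: ρ → (-14,19,6)
river: ρ → (6,17,-17)
river: ρ → (-17,17,6)
river: ρ → (6,19,-14)
river: ρ → (-14,9,11)
river: ρ → (11,13,-12)
river: ρ → (-12,11,12)
river: ρ → (12,13,-11)
river: ρ → (-11,9,14)
river: ρ → (14,19,-6)
river: ρ → (-6,17,17)
river: ρ → (17,17,-6)
river: ρ → (-6,19,14)
river: ρ → (14,9,-11)
ρ-cycle length = 18 (tail of 1 descent step not counted)

18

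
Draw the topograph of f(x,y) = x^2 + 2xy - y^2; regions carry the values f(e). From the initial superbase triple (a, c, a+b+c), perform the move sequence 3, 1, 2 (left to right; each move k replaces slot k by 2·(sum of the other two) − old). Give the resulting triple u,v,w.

start (1,-1,2) = (f(1,0),f(0,1),f(1,1))
replace slot 3: 2·(1+(-1)) − 2 = -2 → (1,-1,-2)
replace slot 1: 2·((-1)+(-2)) − 1 = -7 → (-7,-1,-2)
replace slot 2: 2·((-7)+(-2)) − (-1) = -17 → (-7,-17,-2)

-7,-17,-2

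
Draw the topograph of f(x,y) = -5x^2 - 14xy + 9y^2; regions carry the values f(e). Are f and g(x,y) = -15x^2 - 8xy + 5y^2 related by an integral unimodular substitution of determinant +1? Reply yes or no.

D₁ = 376, D₂ = 364
discriminants differ ⇒ not SL₂(ℤ)-equivalent

no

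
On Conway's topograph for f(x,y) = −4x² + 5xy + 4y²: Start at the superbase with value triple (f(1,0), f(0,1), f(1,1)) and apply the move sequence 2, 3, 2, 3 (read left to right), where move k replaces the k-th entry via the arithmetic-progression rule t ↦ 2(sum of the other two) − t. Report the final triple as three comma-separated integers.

start (-4,4,5) = (f(1,0),f(0,1),f(1,1))
replace slot 2: 2·((-4)+5) − 4 = -2 → (-4,-2,5)
replace slot 3: 2·((-4)+(-2)) − 5 = -17 → (-4,-2,-17)
replace slot 2: 2·((-4)+(-17)) − (-2) = -40 → (-4,-40,-17)
replace slot 3: 2·((-4)+(-40)) − (-17) = -71 → (-4,-40,-71)

-4,-40,-71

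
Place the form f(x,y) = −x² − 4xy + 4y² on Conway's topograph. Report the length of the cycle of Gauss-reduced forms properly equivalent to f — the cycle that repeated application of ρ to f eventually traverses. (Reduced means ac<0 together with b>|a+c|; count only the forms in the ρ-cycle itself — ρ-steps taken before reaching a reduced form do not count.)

D = 32, ⌊√D⌋ = 5
descent: ρ → (4,4,-1)  [lands on river]
river: ρ → (-1,4,4)
ρ-cycle length = 2 (tail of 1 descent step not counted)

2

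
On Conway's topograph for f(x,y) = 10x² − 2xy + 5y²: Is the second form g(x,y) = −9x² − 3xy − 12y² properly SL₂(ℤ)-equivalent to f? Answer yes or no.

D₁ = -196, D₂ = -423
discriminants differ ⇒ not SL₂(ℤ)-equivalent

no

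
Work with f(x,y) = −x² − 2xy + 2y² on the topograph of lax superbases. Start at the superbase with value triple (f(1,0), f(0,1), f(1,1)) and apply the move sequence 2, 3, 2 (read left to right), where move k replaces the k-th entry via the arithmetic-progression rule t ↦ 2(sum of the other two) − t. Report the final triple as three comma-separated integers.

start (-1,2,-1) = (f(1,0),f(0,1),f(1,1))
replace slot 2: 2·((-1)+(-1)) − 2 = -6 → (-1,-6,-1)
replace slot 3: 2·((-1)+(-6)) − (-1) = -13 → (-1,-6,-13)
replace slot 2: 2·((-1)+(-13)) − (-6) = -22 → (-1,-22,-13)

-1,-22,-13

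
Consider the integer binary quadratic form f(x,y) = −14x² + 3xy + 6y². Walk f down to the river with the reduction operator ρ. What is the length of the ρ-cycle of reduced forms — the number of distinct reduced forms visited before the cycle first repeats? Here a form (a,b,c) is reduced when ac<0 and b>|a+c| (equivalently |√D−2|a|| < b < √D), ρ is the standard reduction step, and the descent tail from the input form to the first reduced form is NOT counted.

D = 345, ⌊√D⌋ = 18
descent: ρ → (6,9,-11)  [lands on river]
river: ρ → (-11,13,4)
river: ρ → (4,11,-14)
river: ρ → (-14,17,1)
river: ρ → (1,17,-14)
river: ρ → (-14,11,4)
river: ρ → (4,13,-11)
river: ρ → (-11,9,6)
river: ρ → (6,15,-5)
river: ρ → (-5,15,6)
ρ-cycle length = 10 (tail of 1 descent step not counted)

10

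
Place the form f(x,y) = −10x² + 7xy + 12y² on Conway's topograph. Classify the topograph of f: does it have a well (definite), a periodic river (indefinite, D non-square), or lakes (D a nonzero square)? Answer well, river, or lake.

D = b²−4ac = 7² − 4·(-10)·12 = 529
D = 23² is a perfect square ⇒ form factors over ℤ ⇒ lakes

lake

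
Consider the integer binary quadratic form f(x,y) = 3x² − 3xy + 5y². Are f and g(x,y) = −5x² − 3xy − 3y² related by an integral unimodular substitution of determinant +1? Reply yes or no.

D₁ = -51, D₂ = -51
f: translate: b→3 (≡-3 mod 6), so (3,-3,5)→(3,3,5)
f: reduced (well bottom): (3,3,5) with a≤c, −a<b≤a
g is negative-definite; reduce −g:
−g: flip: (5,3,3)→(3,-3,5)
−g: translate: b→3 (≡-3 mod 6), so (3,-3,5)→(3,3,5)
−g: reduced (well bottom): (3,3,5) with a≤c, −a<b≤a
flip sign back: reduced form of g is (-3,-3,-5)
reduced forms (3, 3, 5) vs (-3, -3, -5) ⇒ inequivalent

no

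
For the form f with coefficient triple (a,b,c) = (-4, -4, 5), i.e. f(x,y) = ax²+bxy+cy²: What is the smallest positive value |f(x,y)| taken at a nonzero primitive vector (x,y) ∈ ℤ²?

descent: ρ → (5,4,-4)  [lands on river]
river: ρ → (-4,4,5)
river: ρ → (5,6,-3)
river: ρ → (-3,6,5)
closes: descent 1, river 4
min |a| on river = 3

3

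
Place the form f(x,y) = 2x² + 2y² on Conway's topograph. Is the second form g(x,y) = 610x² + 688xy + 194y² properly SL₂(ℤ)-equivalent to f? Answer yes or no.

D₁ = -16, D₂ = -16
f: reduced (well bottom): (2,0,2) with a≤c, −a<b≤a
g: translate: b→-532 (≡688 mod 1220), so (610,688,194)→(610,-532,116)
g: flip: (610,-532,116)→(116,532,610)
g: translate: b→68 (≡532 mod 232), so (116,532,610)→(116,68,10)
g: flip: (116,68,10)→(10,-68,116)
g: translate: b→-8 (≡-68 mod 20), so (10,-68,116)→(10,-8,2)
g: flip: (10,-8,2)→(2,8,10)
g: translate: b→0 (≡8 mod 4), so (2,8,10)→(2,0,2)
g: reduced (well bottom): (2,0,2) with a≤c, −a<b≤a
reduced forms (2, 0, 2) vs (2, 0, 2) ⇒ equivalent

yes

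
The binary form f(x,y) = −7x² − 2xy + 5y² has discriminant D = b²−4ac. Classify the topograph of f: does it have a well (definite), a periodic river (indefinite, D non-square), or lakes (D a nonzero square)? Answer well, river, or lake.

D = b²−4ac = (-2)² − 4·(-7)·5 = 144
D = 12² is a perfect square ⇒ form factors over ℤ ⇒ lakes

lake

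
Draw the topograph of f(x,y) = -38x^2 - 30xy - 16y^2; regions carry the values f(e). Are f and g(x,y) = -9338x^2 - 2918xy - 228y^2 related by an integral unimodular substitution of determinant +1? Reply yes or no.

D₁ = -1532, D₂ = -1532
f is negative-definite; reduce −f:
−f: flip: (38,30,16)→(16,-30,38)
−f: translate: b→2 (≡-30 mod 32), so (16,-30,38)→(16,2,24)
−f: reduced (well bottom): (16,2,24) with a≤c, −a<b≤a
flip sign back: reduced form of f is (-16,-2,-24)
g is negative-definite; reduce −g:
−g: flip: (9338,2918,228)→(228,-2918,9338)
−g: translate: b→-182 (≡-2918 mod 456), so (228,-2918,9338)→(228,-182,38)
−g: flip: (228,-182,38)→(38,182,228)
−g: translate: b→30 (≡182 mod 76), so (38,182,228)→(38,30,16)
−g: flip: (38,30,16)→(16,-30,38)
−g: translate: b→2 (≡-30 mod 32), so (16,-30,38)→(16,2,24)
−g: reduced (well bottom): (16,2,24) with a≤c, −a<b≤a
flip sign back: reduced form of g is (-16,-2,-24)
reduced forms (-16, -2, -24) vs (-16, -2, -24) ⇒ equivalent

yes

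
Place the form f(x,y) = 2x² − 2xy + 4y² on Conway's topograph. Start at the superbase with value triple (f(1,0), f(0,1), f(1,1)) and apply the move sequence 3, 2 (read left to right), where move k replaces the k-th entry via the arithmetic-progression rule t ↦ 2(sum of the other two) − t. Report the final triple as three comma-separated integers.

start (2,4,4) = (f(1,0),f(0,1),f(1,1))
replace slot 3: 2·(2+4) − 4 = 8 → (2,4,8)
replace slot 2: 2·(2+8) − 4 = 16 → (2,16,8)

2,16,8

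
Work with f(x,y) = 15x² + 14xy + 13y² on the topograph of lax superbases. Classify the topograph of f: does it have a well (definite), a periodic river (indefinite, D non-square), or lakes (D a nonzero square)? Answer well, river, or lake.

D = b²−4ac = 14² − 4·15·13 = -584
D < 0 ⇒ definite ⇒ every region one sign ⇒ single well

well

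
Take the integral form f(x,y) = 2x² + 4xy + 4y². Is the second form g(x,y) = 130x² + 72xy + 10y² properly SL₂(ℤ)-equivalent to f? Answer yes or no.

D₁ = -16, D₂ = -16
f: translate: b→0 (≡4 mod 4), so (2,4,4)→(2,0,2)
f: reduced (well bottom): (2,0,2) with a≤c, −a<b≤a
g: flip: (130,72,10)→(10,-72,130)
g: translate: b→8 (≡-72 mod 20), so (10,-72,130)→(10,8,2)
g: flip: (10,8,2)→(2,-8,10)
g: translate: b→0 (≡-8 mod 4), so (2,-8,10)→(2,0,2)
g: reduced (well bottom): (2,0,2) with a≤c, −a<b≤a
reduced forms (2, 0, 2) vs (2, 0, 2) ⇒ equivalent

yes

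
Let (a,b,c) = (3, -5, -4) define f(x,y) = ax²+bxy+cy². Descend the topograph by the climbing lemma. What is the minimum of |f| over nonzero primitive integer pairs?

descent: ρ → (-4,5,3)  [lands on river]
river: ρ → (3,7,-2)
river: ρ → (-2,5,6)
river: ρ → (6,7,-1)
river: ρ → (-1,7,6)
river: ρ → (6,5,-2)
river: ρ → (-2,7,3)
river: ρ → (3,5,-4)
river: ρ → (-4,3,4)
river: ρ → (4,5,-3)
river: ρ → (-3,7,2)
river: ρ → (2,5,-6)
river: ρ → (-6,7,1)
river: ρ → (1,7,-6)
river: ρ → (-6,5,2)
river: ρ → (2,7,-3)
river: ρ → (-3,5,4)
river: ρ → (4,3,-4)
closes: descent 1, river 18
min |a| on river = 1

1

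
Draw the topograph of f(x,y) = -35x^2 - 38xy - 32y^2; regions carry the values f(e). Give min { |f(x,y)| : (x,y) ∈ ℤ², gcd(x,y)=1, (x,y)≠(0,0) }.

translate: b→-32 (≡38 mod 70), so (35,38,32)→(35,-32,29)
flip: (35,-32,29)→(29,32,35)
translate: b→-26 (≡32 mod 58), so (29,32,35)→(29,-26,32)
reduced (well bottom): (29,-26,32) with a≤c, −a<b≤a
well minimum |f| = |-29| = 29 (negative-definite)

29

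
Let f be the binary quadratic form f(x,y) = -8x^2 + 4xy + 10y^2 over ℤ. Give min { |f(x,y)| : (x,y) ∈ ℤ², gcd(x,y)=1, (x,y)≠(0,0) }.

river: ρ → (10,16,-2)
river: ρ → (-2,16,10)
river: ρ → (10,4,-8)
river: ρ → (-8,12,6)
river: ρ → (6,12,-8)
river: ρ → (-8,4,10)
closes: descent 0, river 6
min |a| on river = 2

2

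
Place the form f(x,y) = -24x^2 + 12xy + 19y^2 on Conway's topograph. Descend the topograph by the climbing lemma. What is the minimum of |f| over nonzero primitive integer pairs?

river: ρ → (19,26,-17)
river: ρ → (-17,42,3)
river: ρ → (3,42,-17)
river: ρ → (-17,26,19)
river: ρ → (19,12,-24)
river: ρ → (-24,36,7)
river: ρ → (7,34,-29)
river: ρ → (-29,24,12)
river: ρ → (12,24,-29)
river: ρ → (-29,34,7)
river: ρ → (7,36,-24)
river: ρ → (-24,12,19)
closes: descent 0, river 12
min |a| on river = 3

3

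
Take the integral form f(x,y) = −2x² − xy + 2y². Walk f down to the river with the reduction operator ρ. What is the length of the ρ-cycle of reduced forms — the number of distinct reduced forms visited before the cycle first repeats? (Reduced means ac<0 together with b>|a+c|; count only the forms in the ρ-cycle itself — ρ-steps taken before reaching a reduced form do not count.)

D = 17, ⌊√D⌋ = 4
descent: ρ → (2,1,-2)  [lands on river]
river: ρ → (-2,3,1)
river: ρ → (1,3,-2)
river: ρ → (-2,1,2)
river: ρ → (2,3,-1)
river: ρ → (-1,3,2)
ρ-cycle length = 6 (tail of 1 descent step not counted)

6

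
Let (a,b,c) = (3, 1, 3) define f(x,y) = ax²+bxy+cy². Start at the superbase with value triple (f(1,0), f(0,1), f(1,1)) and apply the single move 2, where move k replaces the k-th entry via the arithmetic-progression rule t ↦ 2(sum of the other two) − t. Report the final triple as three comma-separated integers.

start (3,3,7) = (f(1,0),f(0,1),f(1,1))
replace slot 2: 2·(3+7) − 3 = 17 → (3,17,7)

3,17,7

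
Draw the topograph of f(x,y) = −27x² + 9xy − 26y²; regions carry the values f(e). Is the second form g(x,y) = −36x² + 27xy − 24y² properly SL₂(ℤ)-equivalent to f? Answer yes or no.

D₁ = -2727, D₂ = -2727
f is negative-definite; reduce −f:
−f: flip: (27,-9,26)→(26,9,27)
−f: reduced (well bottom): (26,9,27) with a≤c, −a<b≤a
flip sign back: reduced form of f is (-26,-9,-27)
g is negative-definite; reduce −g:
−g: flip: (36,-27,24)→(24,27,36)
−g: translate: b→-21 (≡27 mod 48), so (24,27,36)→(24,-21,33)
−g: reduced (well bottom): (24,-21,33) with a≤c, −a<b≤a
flip sign back: reduced form of g is (-24,21,-33)
reduced forms (-26, -9, -27) vs (-24, 21, -33) ⇒ inequivalent

no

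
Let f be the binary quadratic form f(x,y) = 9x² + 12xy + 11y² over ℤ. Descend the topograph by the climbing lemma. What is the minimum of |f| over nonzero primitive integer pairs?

translate: b→-6 (≡12 mod 18), so (9,12,11)→(9,-6,8)
flip: (9,-6,8)→(8,6,9)
reduced (well bottom): (8,6,9) with a≤c, −a<b≤a
well minimum = a = 8

8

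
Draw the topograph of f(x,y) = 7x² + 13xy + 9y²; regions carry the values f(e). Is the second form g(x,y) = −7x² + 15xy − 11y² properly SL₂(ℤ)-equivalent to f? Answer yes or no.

D₁ = -83, D₂ = -83
f: translate: b→-1 (≡13 mod 14), so (7,13,9)→(7,-1,3)
f: flip: (7,-1,3)→(3,1,7)
f: reduced (well bottom): (3,1,7) with a≤c, −a<b≤a
g is negative-definite; reduce −g:
−g: translate: b→-1 (≡-15 mod 14), so (7,-15,11)→(7,-1,3)
−g: flip: (7,-1,3)→(3,1,7)
−g: reduced (well bottom): (3,1,7) with a≤c, −a<b≤a
flip sign back: reduced form of g is (-3,-1,-7)
reduced forms (3, 1, 7) vs (-3, -1, -7) ⇒ inequivalent

no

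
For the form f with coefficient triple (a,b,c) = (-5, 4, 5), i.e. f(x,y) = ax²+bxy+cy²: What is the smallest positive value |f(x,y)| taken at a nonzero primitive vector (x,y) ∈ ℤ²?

river: ρ → (5,6,-4)
river: ρ → (-4,10,1)
river: ρ → (1,10,-4)
river: ρ → (-4,6,5)
river: ρ → (5,4,-5)
river: ρ → (-5,6,4)
river: ρ → (4,10,-1)
river: ρ → (-1,10,4)
river: ρ → (4,6,-5)
river: ρ → (-5,4,5)
closes: descent 0, river 10
min |a| on river = 1

1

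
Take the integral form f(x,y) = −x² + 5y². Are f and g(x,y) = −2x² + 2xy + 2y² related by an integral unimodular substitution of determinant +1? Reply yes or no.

D₁ = 20, D₂ = 20
river cycle of f (length 2): (-1, 4, 1), (1, 4, -1)
river cycle of g (length 2): (2, 2, -2), (-2, 2, 2)
cycles differ ⇒ inequivalent

no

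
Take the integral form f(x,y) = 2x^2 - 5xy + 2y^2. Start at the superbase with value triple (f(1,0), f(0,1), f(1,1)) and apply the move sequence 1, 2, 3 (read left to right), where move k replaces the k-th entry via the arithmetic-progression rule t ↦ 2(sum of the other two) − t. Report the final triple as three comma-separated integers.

start (2,2,-1) = (f(1,0),f(0,1),f(1,1))
replace slot 1: 2·(2+(-1)) − 2 = 0 → (0,2,-1)
replace slot 2: 2·(0+(-1)) − 2 = -4 → (0,-4,-1)
replace slot 3: 2·(0+(-4)) − (-1) = -7 → (0,-4,-7)

0,-4,-7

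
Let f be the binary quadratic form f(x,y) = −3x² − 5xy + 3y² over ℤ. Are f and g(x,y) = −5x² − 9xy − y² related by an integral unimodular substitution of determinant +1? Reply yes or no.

D₁ = 61, D₂ = 61
river cycle of f (length 6): (3, 5, -3), (-3, 7, 1), (1, 7, -3), (-3, 5, 3), (3, 7, -1), (-1, 7, 3)
river cycle of g (length 6): (-1, 7, 3), (3, 5, -3), (-3, 7, 1), (1, 7, -3), (-3, 5, 3), (3, 7, -1)
cycles coincide ⇒ equivalent

yes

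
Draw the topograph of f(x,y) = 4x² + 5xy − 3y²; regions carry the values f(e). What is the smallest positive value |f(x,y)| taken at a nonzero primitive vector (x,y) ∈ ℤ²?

river: ρ → (-3,7,2)
river: ρ → (2,5,-6)
river: ρ → (-6,7,1)
river: ρ → (1,7,-6)
river: ρ → (-6,5,2)
river: ρ → (2,7,-3)
river: ρ → (-3,5,4)
river: ρ → (4,3,-4)
river: ρ → (-4,5,3)
river: ρ → (3,7,-2)
river: ρ → (-2,5,6)
river: ρ → (6,7,-1)
river: ρ → (-1,7,6)
river: ρ → (6,5,-2)
river: ρ → (-2,7,3)
river: ρ → (3,5,-4)
river: ρ → (-4,3,4)
river: ρ → (4,5,-3)
closes: descent 0, river 18
min |a| on river = 1

1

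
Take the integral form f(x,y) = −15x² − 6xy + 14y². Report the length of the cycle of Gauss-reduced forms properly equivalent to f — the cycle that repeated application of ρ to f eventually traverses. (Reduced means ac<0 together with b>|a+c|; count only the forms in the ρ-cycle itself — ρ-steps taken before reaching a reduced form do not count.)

D = 876, ⌊√D⌋ = 29
descent: ρ → (14,6,-15)  [lands on river]
river: ρ → (-15,24,5)
river: ρ → (5,26,-10)
river: ρ → (-10,14,17)
river: ρ → (17,20,-7)
river: ρ → (-7,22,14)
ρ-cycle length = 6 (tail of 1 descent step not counted)

6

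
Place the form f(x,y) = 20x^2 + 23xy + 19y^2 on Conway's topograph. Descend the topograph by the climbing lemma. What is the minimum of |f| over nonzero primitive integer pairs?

translate: b→-17 (≡23 mod 40), so (20,23,19)→(20,-17,16)
flip: (20,-17,16)→(16,17,20)
translate: b→-15 (≡17 mod 32), so (16,17,20)→(16,-15,19)
reduced (well bottom): (16,-15,19) with a≤c, −a<b≤a
well minimum = a = 16

16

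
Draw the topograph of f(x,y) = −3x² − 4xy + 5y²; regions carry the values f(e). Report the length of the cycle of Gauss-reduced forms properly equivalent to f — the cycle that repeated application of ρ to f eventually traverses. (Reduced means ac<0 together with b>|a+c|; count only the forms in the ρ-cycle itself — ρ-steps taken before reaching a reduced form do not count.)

D = 76, ⌊√D⌋ = 8
descent: ρ → (5,4,-3)  [lands on river]
river: ρ → (-3,8,1)
river: ρ → (1,8,-3)
river: ρ → (-3,4,5)
river: ρ → (5,6,-2)
river: ρ → (-2,6,5)
ρ-cycle length = 6 (tail of 1 descent step not counted)

6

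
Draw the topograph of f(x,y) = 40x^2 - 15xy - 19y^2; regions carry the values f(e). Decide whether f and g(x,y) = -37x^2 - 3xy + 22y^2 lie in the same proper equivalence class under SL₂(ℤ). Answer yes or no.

D₁ = 3265, D₂ = 3265
river cycle of f (length 66): (-19, 53, 6), (6, 55, -10), (-10, 45, 31), (31, 17, -24), (-24, 31, 24), (24, 17, -31), (-31, 45, 10), (10, 55, -6), (-6, 53, 19), (19, 23, -36), … (56 more)
river cycle of g (length 74): (22, 47, -12), (-12, 49, 18), (18, 23, -38), (-38, 53, 3), (3, 55, -20), (-20, 25, 33), (33, 41, -12), (-12, 55, 5), (5, 55, -12), (-12, 41, 33), … (64 more)
cycles differ ⇒ inequivalent

no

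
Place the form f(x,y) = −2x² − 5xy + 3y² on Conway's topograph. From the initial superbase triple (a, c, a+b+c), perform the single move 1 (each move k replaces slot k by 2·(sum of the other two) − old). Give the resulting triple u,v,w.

start (-2,3,-4) = (f(1,0),f(0,1),f(1,1))
replace slot 1: 2·(3+(-4)) − (-2) = 0 → (0,3,-4)

0,3,-4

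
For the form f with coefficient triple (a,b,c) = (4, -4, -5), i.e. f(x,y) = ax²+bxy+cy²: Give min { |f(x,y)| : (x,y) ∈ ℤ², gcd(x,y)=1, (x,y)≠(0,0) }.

descent: ρ → (-5,4,4)  [lands on river]
river: ρ → (4,4,-5)
river: ρ → (-5,6,3)
river: ρ → (3,6,-5)
closes: descent 1, river 4
min |a| on river = 3

3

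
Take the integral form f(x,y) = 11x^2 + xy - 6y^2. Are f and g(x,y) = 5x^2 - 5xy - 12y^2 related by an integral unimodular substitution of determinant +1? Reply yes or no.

D₁ = 265, D₂ = 265
river cycle of f (length 22): (-6, 11, 6), (6, 13, -4), (-4, 11, 9), (9, 7, -6), (-6, 5, 10), (10, 15, -1), (-1, 15, 10), (10, 5, -6), (-6, 7, 9), (9, 11, -4), … (12 more)
river cycle of g (length 18): (5, 15, -2), (-2, 13, 12), (12, 11, -3), (-3, 13, 8), (8, 3, -8), (-8, 13, 3), (3, 11, -12), (-12, 13, 2), (2, 15, -5), (-5, 15, 2), … (8 more)
cycles differ ⇒ inequivalent

no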